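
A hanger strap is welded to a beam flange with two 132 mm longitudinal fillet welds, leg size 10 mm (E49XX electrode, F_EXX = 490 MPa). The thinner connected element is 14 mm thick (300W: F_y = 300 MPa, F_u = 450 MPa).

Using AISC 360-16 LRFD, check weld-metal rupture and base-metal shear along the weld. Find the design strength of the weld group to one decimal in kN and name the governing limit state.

Weld metal: throat = 0.707×10 = 7.07 mm, L = 2×132 = 264 mm. φR_n = 0.75 × 0.6 × 490 × 7.07 × 264 = 411.6 kN.
Base metal shear (14 mm plate): yield φR_n = 1.0×0.6×300×14×264 = 665.3 kN; rupture φR_n = 0.75×0.6×450×14×264 = 748.4 kN; take 665.3 kN (yield).
Governing: min(411.6, 665.3) = 411.6 kN → weld metal.

411.6 kN (weld metal governs)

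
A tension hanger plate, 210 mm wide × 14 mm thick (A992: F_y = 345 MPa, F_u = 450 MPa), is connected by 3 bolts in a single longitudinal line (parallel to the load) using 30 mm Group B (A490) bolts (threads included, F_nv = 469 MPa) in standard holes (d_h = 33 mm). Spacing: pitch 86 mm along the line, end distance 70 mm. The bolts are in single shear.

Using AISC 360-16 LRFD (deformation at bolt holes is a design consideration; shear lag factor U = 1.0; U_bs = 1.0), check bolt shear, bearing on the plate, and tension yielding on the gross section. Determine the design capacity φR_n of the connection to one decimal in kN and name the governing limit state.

745.9 kN (bolt shear governs)

Bolt shear: A_b = π(30)²/4 = 706.86 mm². φR_n = 0.75 × 469 × 706.86 × 3 × 1 = 745.9 kN.
Bearing (14 mm plate, F_u = 450 MPa): end bolts L_c = 70 − 33/2 = 53.5, R_n = min(1.2×53.5×14×450, 2.4×30×14×450) = 404.46 kN/bolt; interior L_c = 86 − 33 = 53, R_n = 400.68 kN/bolt. φR_n = 0.75 × (1×404.46 + 2×400.68) = 904.4 kN.
Tension yield (gross): A_g = 210×14 = 2940 mm². φR_n = 0.90 × 345 × 2940 = 912.9 kN.
Governing: min(745.9, 904.4, 912.9) = 745.9 kN → bolt shear.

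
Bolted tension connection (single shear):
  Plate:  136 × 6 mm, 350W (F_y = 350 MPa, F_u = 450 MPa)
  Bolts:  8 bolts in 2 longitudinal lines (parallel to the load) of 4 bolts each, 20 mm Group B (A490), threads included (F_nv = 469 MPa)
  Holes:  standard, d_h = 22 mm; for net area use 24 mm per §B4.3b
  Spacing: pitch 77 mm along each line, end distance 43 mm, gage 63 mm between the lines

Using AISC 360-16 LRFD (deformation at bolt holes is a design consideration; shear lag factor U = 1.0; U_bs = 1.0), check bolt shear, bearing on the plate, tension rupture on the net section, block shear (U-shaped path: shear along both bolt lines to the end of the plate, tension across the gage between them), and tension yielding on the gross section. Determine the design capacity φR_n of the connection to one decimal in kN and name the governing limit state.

Bolt shear: A_b = π(20)²/4 = 314.16 mm². φR_n = 0.75 × 469 × 314.16 × 8 × 1 = 884.0 kN.
Bearing (6 mm plate, F_u = 450 MPa): end bolts L_c = 43 − 22/2 = 32, R_n = min(1.2×32×6×450, 2.4×20×6×450) = 103.68 kN/bolt; interior L_c = 77 − 22 = 55, R_n = 129.6 kN/bolt. φR_n = 0.75 × (2×103.68 + 6×129.6) = 738.7 kN.
Tension rupture (net): A_n = (136 − 2×24)×6 = 528 mm² (U = 1.0, A_e = A_n). φR_n = 0.75 × 450 × 528 = 178.2 kN.
Block shear: shear path 2×[43+3×77] = 2×274 mm, A_gv = 3288, A_nv = 2×(274 − 3.5×24)×6 = 2280 mm²; tension across gage: (63 − 1×24)×6 = 234 mm². R_n = min(0.6×450×2280, 0.6×350×3288) + 1.0×450×234 = min(615.6, 690.48) + 105.3 = 720.9 kN. φR_n = 0.75 × 720.9 = 540.7 kN.
Tension yield (gross): A_g = 136×6 = 816 mm². φR_n = 0.90 × 350 × 816 = 257.0 kN.
Governing: min(884.0, 738.7, 178.2, 540.7, 257.0) = 178.2 kN → net-section rupture.

178.2 kN (net-section rupture governs)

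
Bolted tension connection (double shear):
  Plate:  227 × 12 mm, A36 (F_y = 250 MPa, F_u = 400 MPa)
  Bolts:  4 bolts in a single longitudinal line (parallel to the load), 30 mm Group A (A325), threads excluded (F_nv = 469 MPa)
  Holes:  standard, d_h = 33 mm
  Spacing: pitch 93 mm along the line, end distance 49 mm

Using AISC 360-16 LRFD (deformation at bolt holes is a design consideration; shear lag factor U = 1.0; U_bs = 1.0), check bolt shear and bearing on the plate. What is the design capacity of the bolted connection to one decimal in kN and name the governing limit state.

Bolt shear: A_b = π(30)²/4 = 706.86 mm². φR_n = 0.75 × 469 × 706.86 × 4 × 2 = 1989.1 kN.
Bearing (12 mm plate, F_u = 400 MPa): end bolts L_c = 49 − 33/2 = 32.5, R_n = min(1.2×32.5×12×400, 2.4×30×12×400) = 187.2 kN/bolt; interior L_c = 93 − 33 = 60, R_n = 345.6 kN/bolt. φR_n = 0.75 × (1×187.2 + 3×345.6) = 918.0 kN.
Governing: min(1989.1, 918.0) = 918.0 kN → bearing.

918.0 kN (bearing governs)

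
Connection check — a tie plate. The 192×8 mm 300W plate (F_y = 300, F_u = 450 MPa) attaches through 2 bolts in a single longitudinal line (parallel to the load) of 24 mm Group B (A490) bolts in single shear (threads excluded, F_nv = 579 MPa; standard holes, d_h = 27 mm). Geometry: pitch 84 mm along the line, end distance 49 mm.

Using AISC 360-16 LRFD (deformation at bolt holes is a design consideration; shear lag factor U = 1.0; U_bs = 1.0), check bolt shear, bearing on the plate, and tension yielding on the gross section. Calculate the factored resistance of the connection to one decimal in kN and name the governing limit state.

Bolt shear: A_b = π(24)²/4 = 452.39 mm². φR_n = 0.75 × 579 × 452.39 × 2 × 1 = 392.9 kN.
Bearing (8 mm plate, F_u = 450 MPa): end bolts L_c = 49 − 27/2 = 35.5, R_n = min(1.2×35.5×8×450, 2.4×24×8×450) = 153.36 kN/bolt; interior L_c = 84 − 27 = 57, R_n = 207.36 kN/bolt. φR_n = 0.75 × (1×153.36 + 1×207.36) = 270.5 kN.
Tension yield (gross): A_g = 192×8 = 1536 mm². φR_n = 0.90 × 300 × 1536 = 414.7 kN.
Governing: min(392.9, 270.5, 414.7) = 270.5 kN → bearing.

270.5 kN (bearing governs)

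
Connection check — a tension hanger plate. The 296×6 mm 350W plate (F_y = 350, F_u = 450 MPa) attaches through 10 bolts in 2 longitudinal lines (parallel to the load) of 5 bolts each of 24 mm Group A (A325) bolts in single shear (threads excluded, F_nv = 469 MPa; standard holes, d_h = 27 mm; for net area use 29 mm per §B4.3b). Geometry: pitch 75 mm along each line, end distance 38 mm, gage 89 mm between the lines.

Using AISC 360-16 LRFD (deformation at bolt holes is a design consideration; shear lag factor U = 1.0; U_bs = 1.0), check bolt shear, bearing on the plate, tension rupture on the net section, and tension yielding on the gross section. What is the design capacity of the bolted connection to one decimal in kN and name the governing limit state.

482.0 kN (net-section rupture governs)

Bolt shear: A_b = π(24)²/4 = 452.39 mm². φR_n = 0.75 × 469 × 452.39 × 10 × 1 = 1591.3 kN.
Bearing (6 mm plate, F_u = 450 MPa): end bolts L_c = 38 − 27/2 = 24.5, R_n = min(1.2×24.5×6×450, 2.4×24×6×450) = 79.38 kN/bolt; interior L_c = 75 − 27 = 48, R_n = 155.52 kN/bolt. φR_n = 0.75 × (2×79.38 + 8×155.52) = 1052.2 kN.
Tension rupture (net): A_n = (296 − 2×29)×6 = 1428 mm² (U = 1.0, A_e = A_n). φR_n = 0.75 × 450 × 1428 = 482.0 kN.
Tension yield (gross): A_g = 296×6 = 1776 mm². φR_n = 0.90 × 350 × 1776 = 559.4 kN.
Governing: min(1591.3, 1052.2, 482.0, 559.4) = 482.0 kN → net-section rupture.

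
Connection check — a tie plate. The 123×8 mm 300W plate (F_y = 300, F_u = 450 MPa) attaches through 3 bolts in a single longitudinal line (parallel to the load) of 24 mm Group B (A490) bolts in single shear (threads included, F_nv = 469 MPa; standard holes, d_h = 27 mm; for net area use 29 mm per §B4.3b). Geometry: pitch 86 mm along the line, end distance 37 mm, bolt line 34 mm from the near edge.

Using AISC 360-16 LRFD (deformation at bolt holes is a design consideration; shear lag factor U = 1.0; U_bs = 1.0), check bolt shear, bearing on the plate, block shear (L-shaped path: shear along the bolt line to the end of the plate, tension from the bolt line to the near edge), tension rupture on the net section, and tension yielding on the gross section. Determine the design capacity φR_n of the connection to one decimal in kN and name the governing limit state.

253.8 kN (net-section rupture governs)

Bolt shear: A_b = π(24)²/4 = 452.39 mm². φR_n = 0.75 × 469 × 452.39 × 3 × 1 = 477.4 kN.
Bearing (8 mm plate, F_u = 450 MPa): end bolts L_c = 37 − 27/2 = 23.5, R_n = min(1.2×23.5×8×450, 2.4×24×8×450) = 101.52 kN/bolt; interior L_c = 86 − 27 = 59, R_n = 207.36 kN/bolt. φR_n = 0.75 × (1×101.52 + 2×207.36) = 387.2 kN.
Block shear: shear path 1×[37+2×86] = 1×209 mm, A_gv = 1672, A_nv = 1×(209 − 2.5×29)×8 = 1092 mm²; tension to near edge: (34 − 0.5×29)×8 = 156 mm². R_n = min(0.6×450×1092, 0.6×300×1672) + 1.0×450×156 = min(294.84, 300.96) + 70.2 = 365.04 kN. φR_n = 0.75 × 365.04 = 273.8 kN.
Tension rupture (net): A_n = (123 − 1×29)×8 = 752 mm² (U = 1.0, A_e = A_n). φR_n = 0.75 × 450 × 752 = 253.8 kN.
Tension yield (gross): A_g = 123×8 = 984 mm². φR_n = 0.90 × 300 × 984 = 265.7 kN.
Governing: min(477.4, 387.2, 273.8, 253.8, 265.7) = 253.8 kN → net-section rupture.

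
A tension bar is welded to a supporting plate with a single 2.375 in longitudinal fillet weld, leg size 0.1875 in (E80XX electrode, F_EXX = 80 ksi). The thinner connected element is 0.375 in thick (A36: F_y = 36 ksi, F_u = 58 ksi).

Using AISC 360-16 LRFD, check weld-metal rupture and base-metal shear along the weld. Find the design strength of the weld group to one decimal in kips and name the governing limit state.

11.3 kips (weld metal governs)

Weld metal: throat = 0.707×0.1875 = 0.13256 in, L = 2.375 in. φR_n = 0.75 × 0.6 × 80 × 0.13256 × 2.375 = 11.3 kips.
Base metal shear (0.375 in plate): yield φR_n = 1.0×0.6×36×0.375×2.375 = 19.2 kips; rupture φR_n = 0.75×0.6×58×0.375×2.375 = 23.2 kips; take 19.2 kips (yield).
Governing: min(11.3, 19.2) = 11.3 kips → weld metal.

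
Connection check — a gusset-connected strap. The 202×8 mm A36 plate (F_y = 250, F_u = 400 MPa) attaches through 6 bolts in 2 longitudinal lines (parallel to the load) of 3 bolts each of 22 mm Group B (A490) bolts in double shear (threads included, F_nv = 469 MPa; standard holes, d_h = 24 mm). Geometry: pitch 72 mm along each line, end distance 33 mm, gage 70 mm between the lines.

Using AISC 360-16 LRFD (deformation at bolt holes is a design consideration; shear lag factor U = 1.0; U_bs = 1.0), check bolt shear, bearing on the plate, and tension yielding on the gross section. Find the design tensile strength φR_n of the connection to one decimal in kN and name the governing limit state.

363.6 kN (gross-section yield governs)

Bolt shear: A_b = π(22)²/4 = 380.13 mm². φR_n = 0.75 × 469 × 380.13 × 6 × 2 = 1604.5 kN.
Bearing (8 mm plate, F_u = 400 MPa): end bolts L_c = 33 − 24/2 = 21, R_n = min(1.2×21×8×400, 2.4×22×8×400) = 80.64 kN/bolt; interior L_c = 72 − 24 = 48, R_n = 168.96 kN/bolt. φR_n = 0.75 × (2×80.64 + 4×168.96) = 627.8 kN.
Tension yield (gross): A_g = 202×8 = 1616 mm². φR_n = 0.90 × 250 × 1616 = 363.6 kN.
Governing: min(1604.5, 627.8, 363.6) = 363.6 kN → gross-section yield.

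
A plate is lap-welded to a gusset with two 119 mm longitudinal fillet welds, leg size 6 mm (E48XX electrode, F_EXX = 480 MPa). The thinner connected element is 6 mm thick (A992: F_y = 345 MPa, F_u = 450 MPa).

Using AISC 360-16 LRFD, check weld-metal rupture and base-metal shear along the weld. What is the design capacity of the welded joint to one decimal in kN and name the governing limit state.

Weld metal: throat = 0.707×6 = 4.242 mm, L = 2×119 = 238 mm. φR_n = 0.75 × 0.6 × 480 × 4.242 × 238 = 218.1 kN.
Base metal shear (6 mm plate): yield φR_n = 1.0×0.6×345×6×238 = 295.6 kN; rupture φR_n = 0.75×0.6×450×6×238 = 289.2 kN; take 289.2 kN (rupture).
Governing: min(218.1, 289.2) = 218.1 kN → weld metal.

218.1 kN (weld metal governs)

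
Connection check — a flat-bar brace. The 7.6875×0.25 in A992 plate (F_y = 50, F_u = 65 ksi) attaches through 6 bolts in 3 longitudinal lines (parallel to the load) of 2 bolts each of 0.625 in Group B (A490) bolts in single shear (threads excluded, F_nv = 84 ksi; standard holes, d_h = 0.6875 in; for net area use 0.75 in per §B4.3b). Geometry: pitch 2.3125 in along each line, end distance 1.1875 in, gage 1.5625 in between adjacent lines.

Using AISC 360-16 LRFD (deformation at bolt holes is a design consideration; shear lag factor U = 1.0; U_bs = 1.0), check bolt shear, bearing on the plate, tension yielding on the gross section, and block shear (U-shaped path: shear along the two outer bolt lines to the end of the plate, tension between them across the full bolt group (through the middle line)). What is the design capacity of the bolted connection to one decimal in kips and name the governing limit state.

54.5 kips (block shear governs)

Bolt shear: A_b = π(0.625)²/4 = 0.3068 in². φR_n = 0.75 × 84 × 0.3068 × 6 × 1 = 116.0 kips.
Bearing (0.25 in plate, F_u = 65 ksi): end bolts L_c = 1.1875 − 0.6875/2 = 0.84375, R_n = min(1.2×0.84375×0.25×65, 2.4×0.625×0.25×65) = 16.453 kips/bolt; interior L_c = 2.3125 − 0.6875 = 1.625, R_n = 24.375 kips/bolt. φR_n = 0.75 × (3×16.453 + 3×24.375) = 91.9 kips.
Tension yield (gross): A_g = 7.6875×0.25 = 1.9219 in². φR_n = 0.90 × 50 × 1.9219 = 86.5 kips.
Block shear: shear path 2×[1.1875+1×2.3125] = 2×3.5 in, A_gv = 1.75, A_nv = 2×(3.5 − 1.5×0.75)×0.25 = 1.1875 in²; tension across gage: (3.125 − 2×0.75)×0.25 = 0.40625 in². R_n = min(0.6×65×1.1875, 0.6×50×1.75) + 1.0×65×0.40625 = min(46.313, 52.5) + 26.406 = 72.719 kips. φR_n = 0.75 × 72.719 = 54.5 kips.
Governing: min(116.0, 91.9, 86.5, 54.5) = 54.5 kips → block shear.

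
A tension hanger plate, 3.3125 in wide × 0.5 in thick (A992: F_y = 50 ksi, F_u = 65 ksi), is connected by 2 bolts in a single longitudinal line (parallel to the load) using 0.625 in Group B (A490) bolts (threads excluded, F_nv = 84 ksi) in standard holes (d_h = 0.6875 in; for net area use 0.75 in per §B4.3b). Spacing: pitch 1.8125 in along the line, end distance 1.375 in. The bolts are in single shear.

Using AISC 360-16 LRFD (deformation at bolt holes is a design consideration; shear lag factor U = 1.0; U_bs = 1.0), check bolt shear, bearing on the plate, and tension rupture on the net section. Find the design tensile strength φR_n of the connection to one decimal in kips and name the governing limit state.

Bolt shear: A_b = π(0.625)²/4 = 0.3068 in². φR_n = 0.75 × 84 × 0.3068 × 2 × 1 = 38.7 kips.
Bearing (0.5 in plate, F_u = 65 ksi): end bolts L_c = 1.375 − 0.6875/2 = 1.03125, R_n = min(1.2×1.03125×0.5×65, 2.4×0.625×0.5×65) = 40.219 kips/bolt; interior L_c = 1.8125 − 0.6875 = 1.125, R_n = 43.875 kips/bolt. φR_n = 0.75 × (1×40.219 + 1×43.875) = 63.1 kips.
Tension rupture (net): A_n = (3.3125 − 1×0.75)×0.5 = 1.2813 in² (U = 1.0, A_e = A_n). φR_n = 0.75 × 65 × 1.2813 = 62.5 kips.
Governing: min(38.7, 63.1, 62.5) = 38.7 kips → bolt shear.

38.7 kips (bolt shear governs)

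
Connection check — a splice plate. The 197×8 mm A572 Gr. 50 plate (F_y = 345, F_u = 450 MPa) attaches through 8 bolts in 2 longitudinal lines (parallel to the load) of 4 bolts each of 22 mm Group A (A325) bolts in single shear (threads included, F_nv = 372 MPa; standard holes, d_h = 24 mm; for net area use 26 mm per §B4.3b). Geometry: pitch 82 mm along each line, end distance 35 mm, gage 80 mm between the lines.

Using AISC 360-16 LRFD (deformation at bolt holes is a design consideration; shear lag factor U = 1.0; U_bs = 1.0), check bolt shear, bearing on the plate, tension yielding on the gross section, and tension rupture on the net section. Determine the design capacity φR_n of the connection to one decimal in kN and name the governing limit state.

Bolt shear: A_b = π(22)²/4 = 380.13 mm². φR_n = 0.75 × 372 × 380.13 × 8 × 1 = 848.5 kN.
Bearing (8 mm plate, F_u = 450 MPa): end bolts L_c = 35 − 24/2 = 23, R_n = min(1.2×23×8×450, 2.4×22×8×450) = 99.36 kN/bolt; interior L_c = 82 − 24 = 58, R_n = 190.08 kN/bolt. φR_n = 0.75 × (2×99.36 + 6×190.08) = 1004.4 kN.
Tension yield (gross): A_g = 197×8 = 1576 mm². φR_n = 0.90 × 345 × 1576 = 489.3 kN.
Tension rupture (net): A_n = (197 − 2×26)×8 = 1160 mm² (U = 1.0, A_e = A_n). φR_n = 0.75 × 450 × 1160 = 391.5 kN.
Governing: min(848.5, 1004.4, 489.3, 391.5) = 391.5 kN → net-section rupture.

391.5 kN (net-section rupture governs)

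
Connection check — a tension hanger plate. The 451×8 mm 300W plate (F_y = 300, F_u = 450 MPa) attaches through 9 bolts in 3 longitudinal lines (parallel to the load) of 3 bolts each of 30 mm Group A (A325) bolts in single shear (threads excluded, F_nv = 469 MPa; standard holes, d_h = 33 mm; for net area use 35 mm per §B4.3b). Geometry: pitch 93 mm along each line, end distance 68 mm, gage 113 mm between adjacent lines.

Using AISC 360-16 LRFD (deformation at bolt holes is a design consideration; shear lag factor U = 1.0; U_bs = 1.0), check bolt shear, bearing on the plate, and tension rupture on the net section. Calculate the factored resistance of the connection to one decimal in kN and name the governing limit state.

Bolt shear: A_b = π(30)²/4 = 706.86 mm². φR_n = 0.75 × 469 × 706.86 × 9 × 1 = 2237.7 kN.
Bearing (8 mm plate, F_u = 450 MPa): end bolts L_c = 68 − 33/2 = 51.5, R_n = min(1.2×51.5×8×450, 2.4×30×8×450) = 222.48 kN/bolt; interior L_c = 93 − 33 = 60, R_n = 259.2 kN/bolt. φR_n = 0.75 × (3×222.48 + 6×259.2) = 1667.0 kN.
Tension rupture (net): A_n = (451 − 3×35)×8 = 2768 mm² (U = 1.0, A_e = A_n). φR_n = 0.75 × 450 × 2768 = 934.2 kN.
Governing: min(2237.7, 1667.0, 934.2) = 934.2 kN → net-section rupture.

934.2 kN (net-section rupture governs)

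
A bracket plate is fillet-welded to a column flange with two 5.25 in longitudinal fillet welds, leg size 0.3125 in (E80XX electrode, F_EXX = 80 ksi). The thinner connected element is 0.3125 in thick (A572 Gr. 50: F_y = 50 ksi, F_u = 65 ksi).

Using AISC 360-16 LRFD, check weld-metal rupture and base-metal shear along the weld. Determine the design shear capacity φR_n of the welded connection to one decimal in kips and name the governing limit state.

Weld metal: throat = 0.707×0.3125 = 0.22094 in, L = 2×5.25 = 10.5 in. φR_n = 0.75 × 0.6 × 80 × 0.22094 × 10.5 = 83.5 kips.
Base metal shear (0.3125 in plate): yield φR_n = 1.0×0.6×50×0.3125×10.5 = 98.4 kips; rupture φR_n = 0.75×0.6×65×0.3125×10.5 = 96.0 kips; take 96.0 kips (rupture).
Governing: min(83.5, 96.0) = 83.5 kips → weld metal.

83.5 kips (weld metal governs)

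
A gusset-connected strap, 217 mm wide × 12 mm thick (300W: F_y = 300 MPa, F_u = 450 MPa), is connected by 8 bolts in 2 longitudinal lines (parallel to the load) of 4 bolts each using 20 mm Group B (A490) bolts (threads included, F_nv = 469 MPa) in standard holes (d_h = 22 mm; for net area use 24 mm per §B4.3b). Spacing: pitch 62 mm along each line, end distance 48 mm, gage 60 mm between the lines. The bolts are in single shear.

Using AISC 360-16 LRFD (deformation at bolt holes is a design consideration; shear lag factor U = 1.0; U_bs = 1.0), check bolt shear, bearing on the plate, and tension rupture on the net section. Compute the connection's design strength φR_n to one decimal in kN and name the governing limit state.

Bolt shear: A_b = π(20)²/4 = 314.16 mm². φR_n = 0.75 × 469 × 314.16 × 8 × 1 = 884.0 kN.
Bearing (12 mm plate, F_u = 450 MPa): end bolts L_c = 48 − 22/2 = 37, R_n = min(1.2×37×12×450, 2.4×20×12×450) = 239.76 kN/bolt; interior L_c = 62 − 22 = 40, R_n = 259.2 kN/bolt. φR_n = 0.75 × (2×239.76 + 6×259.2) = 1526.0 kN.
Tension rupture (net): A_n = (217 − 2×24)×12 = 2028 mm² (U = 1.0, A_e = A_n). φR_n = 0.75 × 450 × 2028 = 684.5 kN.
Governing: min(884.0, 1526.0, 684.5) = 684.5 kN → net-section rupture.

684.5 kN (net-section rupture governs)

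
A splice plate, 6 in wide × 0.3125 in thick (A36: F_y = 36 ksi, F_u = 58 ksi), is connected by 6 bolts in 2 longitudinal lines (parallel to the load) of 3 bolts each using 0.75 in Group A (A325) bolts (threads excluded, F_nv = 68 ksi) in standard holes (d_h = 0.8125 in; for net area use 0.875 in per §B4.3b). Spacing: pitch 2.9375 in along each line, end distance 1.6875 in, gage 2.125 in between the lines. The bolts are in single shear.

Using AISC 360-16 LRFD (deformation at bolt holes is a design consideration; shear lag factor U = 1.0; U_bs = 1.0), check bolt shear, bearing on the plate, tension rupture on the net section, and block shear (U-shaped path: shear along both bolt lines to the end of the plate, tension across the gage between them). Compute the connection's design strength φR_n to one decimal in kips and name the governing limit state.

Bolt shear: A_b = π(0.75)²/4 = 0.44179 in². φR_n = 0.75 × 68 × 0.44179 × 6 × 1 = 135.2 kips.
Bearing (0.3125 in plate, F_u = 58 ksi): end bolts L_c = 1.6875 − 0.8125/2 = 1.28125, R_n = min(1.2×1.28125×0.3125×58, 2.4×0.75×0.3125×58) = 27.867 kips/bolt; interior L_c = 2.9375 − 0.8125 = 2.125, R_n = 32.625 kips/bolt. φR_n = 0.75 × (2×27.867 + 4×32.625) = 139.7 kips.
Tension rupture (net): A_n = (6 − 2×0.875)×0.3125 = 1.3281 in² (U = 1.0, A_e = A_n). φR_n = 0.75 × 58 × 1.3281 = 57.8 kips.
Block shear: shear path 2×[1.6875+2×2.9375] = 2×7.5625 in, A_gv = 4.7266, A_nv = 2×(7.5625 − 2.5×0.875)×0.3125 = 3.3594 in²; tension across gage: (2.125 − 1×0.875)×0.3125 = 0.39063 in². R_n = min(0.6×58×3.3594, 0.6×36×4.7266) + 1.0×58×0.39063 = min(116.91, 102.09) + 22.657 = 124.75 kips. φR_n = 0.75 × 124.75 = 93.6 kips.
Governing: min(135.2, 139.7, 57.8, 93.6) = 57.8 kips → net-section rupture.

57.8 kips (net-section rupture governs)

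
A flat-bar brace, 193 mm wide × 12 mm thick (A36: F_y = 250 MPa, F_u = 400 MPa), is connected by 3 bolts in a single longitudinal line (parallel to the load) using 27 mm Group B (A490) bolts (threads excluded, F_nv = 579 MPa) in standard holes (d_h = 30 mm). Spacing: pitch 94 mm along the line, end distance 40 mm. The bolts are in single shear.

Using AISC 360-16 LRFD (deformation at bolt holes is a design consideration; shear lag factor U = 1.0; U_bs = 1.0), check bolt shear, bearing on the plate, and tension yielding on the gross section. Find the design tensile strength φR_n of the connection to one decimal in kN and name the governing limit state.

Bolt shear: A_b = π(27)²/4 = 572.56 mm². φR_n = 0.75 × 579 × 572.56 × 3 × 1 = 745.9 kN.
Bearing (12 mm plate, F_u = 400 MPa): end bolts L_c = 40 − 30/2 = 25, R_n = min(1.2×25×12×400, 2.4×27×12×400) = 144 kN/bolt; interior L_c = 94 − 30 = 64, R_n = 311.04 kN/bolt. φR_n = 0.75 × (1×144 + 2×311.04) = 574.6 kN.
Tension yield (gross): A_g = 193×12 = 2316 mm². φR_n = 0.90 × 250 × 2316 = 521.1 kN.
Governing: min(745.9, 574.6, 521.1) = 521.1 kN → gross-section yield.

521.1 kN (gross-section yield governs)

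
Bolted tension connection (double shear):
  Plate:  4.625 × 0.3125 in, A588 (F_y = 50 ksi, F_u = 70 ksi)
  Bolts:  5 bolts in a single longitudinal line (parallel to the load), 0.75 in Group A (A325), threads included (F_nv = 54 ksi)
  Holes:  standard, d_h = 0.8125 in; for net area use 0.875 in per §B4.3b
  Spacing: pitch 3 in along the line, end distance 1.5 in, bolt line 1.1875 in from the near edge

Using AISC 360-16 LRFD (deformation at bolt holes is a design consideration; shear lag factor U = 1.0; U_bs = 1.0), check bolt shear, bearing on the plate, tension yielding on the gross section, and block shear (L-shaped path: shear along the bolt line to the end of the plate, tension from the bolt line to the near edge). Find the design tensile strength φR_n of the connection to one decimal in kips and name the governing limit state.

Bolt shear: A_b = π(0.75)²/4 = 0.44179 in². φR_n = 0.75 × 54 × 0.44179 × 5 × 2 = 178.9 kips.
Bearing (0.3125 in plate, F_u = 70 ksi): end bolts L_c = 1.5 − 0.8125/2 = 1.09375, R_n = min(1.2×1.09375×0.3125×70, 2.4×0.75×0.3125×70) = 28.711 kips/bolt; interior L_c = 3 − 0.8125 = 2.1875, R_n = 39.375 kips/bolt. φR_n = 0.75 × (1×28.711 + 4×39.375) = 139.7 kips.
Tension yield (gross): A_g = 4.625×0.3125 = 1.4453 in². φR_n = 0.90 × 50 × 1.4453 = 65.0 kips.
Block shear: shear path 1×[1.5+4×3] = 1×13.5 in, A_gv = 4.2188, A_nv = 1×(13.5 − 4.5×0.875)×0.3125 = 2.9883 in²; tension to near edge: (1.1875 − 0.5×0.875)×0.3125 = 0.23438 in². R_n = min(0.6×70×2.9883, 0.6×50×4.2188) + 1.0×70×0.23438 = min(125.51, 126.56) + 16.407 = 141.92 kips. φR_n = 0.75 × 141.92 = 106.4 kips.
Governing: min(178.9, 139.7, 65.0, 106.4) = 65.0 kips → gross-section yield.

65.0 kips (gross-section yield governs)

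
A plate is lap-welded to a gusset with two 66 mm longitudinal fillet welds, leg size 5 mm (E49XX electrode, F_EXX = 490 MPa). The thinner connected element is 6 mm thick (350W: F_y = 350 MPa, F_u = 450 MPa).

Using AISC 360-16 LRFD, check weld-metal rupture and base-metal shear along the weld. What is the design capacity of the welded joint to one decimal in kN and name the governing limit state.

102.9 kN (weld metal governs)

Weld metal: throat = 0.707×5 = 3.535 mm, L = 2×66 = 132 mm. φR_n = 0.75 × 0.6 × 490 × 3.535 × 132 = 102.9 kN.
Base metal shear (6 mm plate): yield φR_n = 1.0×0.6×350×6×132 = 166.3 kN; rupture φR_n = 0.75×0.6×450×6×132 = 160.4 kN; take 160.4 kN (rupture).
Governing: min(102.9, 160.4) = 102.9 kN → weld metal.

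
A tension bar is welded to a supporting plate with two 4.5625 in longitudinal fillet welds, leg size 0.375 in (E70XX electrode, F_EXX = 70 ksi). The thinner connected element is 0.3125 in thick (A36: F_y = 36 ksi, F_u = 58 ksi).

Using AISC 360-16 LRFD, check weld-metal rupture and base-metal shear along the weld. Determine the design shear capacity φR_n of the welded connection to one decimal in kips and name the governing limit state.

Weld metal: throat = 0.707×0.375 = 0.26513 in, L = 2×4.5625 = 9.125 in. φR_n = 0.75 × 0.6 × 70 × 0.26513 × 9.125 = 76.2 kips.
Base metal shear (0.3125 in plate): yield φR_n = 1.0×0.6×36×0.3125×9.125 = 61.6 kips; rupture φR_n = 0.75×0.6×58×0.3125×9.125 = 74.4 kips; take 61.6 kips (yield).
Governing: min(76.2, 61.6) = 61.6 kips → base-metal shear.

61.6 kips (base-metal shear governs)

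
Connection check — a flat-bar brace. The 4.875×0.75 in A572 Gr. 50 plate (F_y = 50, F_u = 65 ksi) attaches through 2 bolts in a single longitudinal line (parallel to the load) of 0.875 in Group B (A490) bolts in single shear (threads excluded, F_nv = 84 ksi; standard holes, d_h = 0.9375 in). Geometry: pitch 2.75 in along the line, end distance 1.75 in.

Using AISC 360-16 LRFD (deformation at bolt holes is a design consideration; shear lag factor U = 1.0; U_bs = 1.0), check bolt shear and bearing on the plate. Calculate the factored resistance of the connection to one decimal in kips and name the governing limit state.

Bolt shear: A_b = π(0.875)²/4 = 0.60132 in². φR_n = 0.75 × 84 × 0.60132 × 2 × 1 = 75.8 kips.
Bearing (0.75 in plate, F_u = 65 ksi): end bolts L_c = 1.75 − 0.9375/2 = 1.28125, R_n = min(1.2×1.28125×0.75×65, 2.4×0.875×0.75×65) = 74.953 kips/bolt; interior L_c = 2.75 − 0.9375 = 1.8125, R_n = 102.38 kips/bolt. φR_n = 0.75 × (1×74.953 + 1×102.38) = 133.0 kips.
Governing: min(75.8, 133.0) = 75.8 kips → bolt shear.

75.8 kips (bolt shear governs)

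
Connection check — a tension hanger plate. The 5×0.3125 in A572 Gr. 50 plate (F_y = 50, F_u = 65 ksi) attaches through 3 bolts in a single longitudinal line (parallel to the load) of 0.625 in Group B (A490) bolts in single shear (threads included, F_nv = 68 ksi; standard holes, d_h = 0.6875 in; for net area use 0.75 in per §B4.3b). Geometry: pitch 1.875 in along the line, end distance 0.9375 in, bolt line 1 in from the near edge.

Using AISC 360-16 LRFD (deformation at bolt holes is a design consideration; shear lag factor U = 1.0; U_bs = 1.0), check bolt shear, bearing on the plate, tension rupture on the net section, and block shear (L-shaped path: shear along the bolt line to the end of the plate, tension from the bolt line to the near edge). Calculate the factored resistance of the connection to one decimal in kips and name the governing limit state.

35.2 kips (block shear governs)

Bolt shear: A_b = π(0.625)²/4 = 0.3068 in². φR_n = 0.75 × 68 × 0.3068 × 3 × 1 = 46.9 kips.
Bearing (0.3125 in plate, F_u = 65 ksi): end bolts L_c = 0.9375 − 0.6875/2 = 0.59375, R_n = min(1.2×0.59375×0.3125×65, 2.4×0.625×0.3125×65) = 14.473 kips/bolt; interior L_c = 1.875 − 0.6875 = 1.1875, R_n = 28.945 kips/bolt. φR_n = 0.75 × (1×14.473 + 2×28.945) = 54.3 kips.
Tension rupture (net): A_n = (5 − 1×0.75)×0.3125 = 1.3281 in² (U = 1.0, A_e = A_n). φR_n = 0.75 × 65 × 1.3281 = 64.7 kips.
Block shear: shear path 1×[0.9375+2×1.875] = 1×4.6875 in, A_gv = 1.4648, A_nv = 1×(4.6875 − 2.5×0.75)×0.3125 = 0.87891 in²; tension to near edge: (1 − 0.5×0.75)×0.3125 = 0.19531 in². R_n = min(0.6×65×0.87891, 0.6×50×1.4648) + 1.0×65×0.19531 = min(34.277, 43.944) + 12.695 = 46.972 kips. φR_n = 0.75 × 46.972 = 35.2 kips.
Governing: min(46.9, 54.3, 64.7, 35.2) = 35.2 kips → block shear.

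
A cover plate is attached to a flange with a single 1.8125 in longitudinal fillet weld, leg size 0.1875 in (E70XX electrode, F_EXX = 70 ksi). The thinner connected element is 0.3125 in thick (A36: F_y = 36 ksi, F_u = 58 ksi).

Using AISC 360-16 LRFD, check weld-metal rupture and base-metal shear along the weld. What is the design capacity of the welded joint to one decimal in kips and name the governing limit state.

Weld metal: throat = 0.707×0.1875 = 0.13256 in, L = 1.8125 in. φR_n = 0.75 × 0.6 × 70 × 0.13256 × 1.8125 = 7.6 kips.
Base metal shear (0.3125 in plate): yield φR_n = 1.0×0.6×36×0.3125×1.8125 = 12.2 kips; rupture φR_n = 0.75×0.6×58×0.3125×1.8125 = 14.8 kips; take 12.2 kips (yield).
Governing: min(7.6, 12.2) = 7.6 kips → weld metal.

7.6 kips (weld metal governs)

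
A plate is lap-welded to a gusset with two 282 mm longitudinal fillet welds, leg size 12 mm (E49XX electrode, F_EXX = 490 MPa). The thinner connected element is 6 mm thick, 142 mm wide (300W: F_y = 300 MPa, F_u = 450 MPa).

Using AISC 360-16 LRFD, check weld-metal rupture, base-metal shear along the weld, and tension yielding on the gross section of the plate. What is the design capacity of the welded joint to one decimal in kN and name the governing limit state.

230.0 kN (gross-section yield governs)

Weld metal: throat = 0.707×12 = 8.484 mm, L = 2×282 = 564 mm. φR_n = 0.75 × 0.6 × 490 × 8.484 × 564 = 1055.1 kN.
Base metal shear (6 mm plate): yield φR_n = 1.0×0.6×300×6×564 = 609.1 kN; rupture φR_n = 0.75×0.6×450×6×564 = 685.3 kN; take 609.1 kN (yield).
Tension yield (gross): A_g = 142×6 = 852 mm². φR_n = 0.90 × 300 × 852 = 230.0 kN.
Governing: min(1055.1, 609.1, 230.0) = 230.0 kN → gross-section yield.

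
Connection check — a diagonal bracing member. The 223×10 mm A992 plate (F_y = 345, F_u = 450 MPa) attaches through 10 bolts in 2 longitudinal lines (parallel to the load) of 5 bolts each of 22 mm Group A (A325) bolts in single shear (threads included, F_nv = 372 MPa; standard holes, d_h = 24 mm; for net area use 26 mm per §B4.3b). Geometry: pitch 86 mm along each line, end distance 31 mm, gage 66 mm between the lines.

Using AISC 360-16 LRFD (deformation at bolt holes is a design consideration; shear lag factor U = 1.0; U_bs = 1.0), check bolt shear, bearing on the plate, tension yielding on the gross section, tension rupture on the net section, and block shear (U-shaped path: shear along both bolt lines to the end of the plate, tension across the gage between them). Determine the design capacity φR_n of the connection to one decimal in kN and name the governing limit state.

577.1 kN (net-section rupture governs)

Bolt shear: A_b = π(22)²/4 = 380.13 mm². φR_n = 0.75 × 372 × 380.13 × 10 × 1 = 1060.6 kN.
Bearing (10 mm plate, F_u = 450 MPa): end bolts L_c = 31 − 24/2 = 19, R_n = min(1.2×19×10×450, 2.4×22×10×450) = 102.6 kN/bolt; interior L_c = 86 − 24 = 62, R_n = 237.6 kN/bolt. φR_n = 0.75 × (2×102.6 + 8×237.6) = 1579.5 kN.
Tension yield (gross): A_g = 223×10 = 2230 mm². φR_n = 0.90 × 345 × 2230 = 692.4 kN.
Tension rupture (net): A_n = (223 − 2×26)×10 = 1710 mm² (U = 1.0, A_e = A_n). φR_n = 0.75 × 450 × 1710 = 577.1 kN.
Block shear: shear path 2×[31+4×86] = 2×375 mm, A_gv = 7500, A_nv = 2×(375 − 4.5×26)×10 = 5160 mm²; tension across gage: (66 − 1×26)×10 = 400 mm². R_n = min(0.6×450×5160, 0.6×345×7500) + 1.0×450×400 = min(1393.2, 1552.5) + 180 = 1573.2 kN. φR_n = 0.75 × 1573.2 = 1179.9 kN.
Governing: min(1060.6, 1579.5, 692.4, 577.1, 1179.9) = 577.1 kN → net-section rupture.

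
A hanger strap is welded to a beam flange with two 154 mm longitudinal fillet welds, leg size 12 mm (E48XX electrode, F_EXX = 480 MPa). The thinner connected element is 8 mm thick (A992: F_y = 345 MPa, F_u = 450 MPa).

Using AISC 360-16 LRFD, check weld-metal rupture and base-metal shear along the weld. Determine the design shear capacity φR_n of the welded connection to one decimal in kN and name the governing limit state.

499.0 kN (base-metal shear governs)

Weld metal: throat = 0.707×12 = 8.484 mm, L = 2×154 = 308 mm. φR_n = 0.75 × 0.6 × 480 × 8.484 × 308 = 564.4 kN.
Base metal shear (8 mm plate): yield φR_n = 1.0×0.6×345×8×308 = 510.0 kN; rupture φR_n = 0.75×0.6×450×8×308 = 499.0 kN; take 499.0 kN (rupture).
Governing: min(564.4, 499.0) = 499.0 kN → base-metal shear.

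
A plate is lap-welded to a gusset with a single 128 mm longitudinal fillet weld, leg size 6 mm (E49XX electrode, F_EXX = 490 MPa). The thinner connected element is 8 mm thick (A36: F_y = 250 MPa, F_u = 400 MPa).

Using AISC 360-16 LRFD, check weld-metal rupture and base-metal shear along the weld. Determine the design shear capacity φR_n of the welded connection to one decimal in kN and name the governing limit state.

119.7 kN (weld metal governs)

Weld metal: throat = 0.707×6 = 4.242 mm, L = 128 mm. φR_n = 0.75 × 0.6 × 490 × 4.242 × 128 = 119.7 kN.
Base metal shear (8 mm plate): yield φR_n = 1.0×0.6×250×8×128 = 153.6 kN; rupture φR_n = 0.75×0.6×400×8×128 = 184.3 kN; take 153.6 kN (yield).
Governing: min(119.7, 153.6) = 119.7 kN → weld metal.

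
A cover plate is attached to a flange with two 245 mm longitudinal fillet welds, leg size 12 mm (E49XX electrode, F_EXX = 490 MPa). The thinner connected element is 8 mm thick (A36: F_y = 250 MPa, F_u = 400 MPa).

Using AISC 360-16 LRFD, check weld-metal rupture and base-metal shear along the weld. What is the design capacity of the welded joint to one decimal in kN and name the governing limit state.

588.0 kN (base-metal shear governs)

Weld metal: throat = 0.707×12 = 8.484 mm, L = 2×245 = 490 mm. φR_n = 0.75 × 0.6 × 490 × 8.484 × 490 = 916.7 kN.
Base metal shear (8 mm plate): yield φR_n = 1.0×0.6×250×8×490 = 588.0 kN; rupture φR_n = 0.75×0.6×400×8×490 = 705.6 kN; take 588.0 kN (yield).
Governing: min(916.7, 588.0) = 588.0 kN → base-metal shear.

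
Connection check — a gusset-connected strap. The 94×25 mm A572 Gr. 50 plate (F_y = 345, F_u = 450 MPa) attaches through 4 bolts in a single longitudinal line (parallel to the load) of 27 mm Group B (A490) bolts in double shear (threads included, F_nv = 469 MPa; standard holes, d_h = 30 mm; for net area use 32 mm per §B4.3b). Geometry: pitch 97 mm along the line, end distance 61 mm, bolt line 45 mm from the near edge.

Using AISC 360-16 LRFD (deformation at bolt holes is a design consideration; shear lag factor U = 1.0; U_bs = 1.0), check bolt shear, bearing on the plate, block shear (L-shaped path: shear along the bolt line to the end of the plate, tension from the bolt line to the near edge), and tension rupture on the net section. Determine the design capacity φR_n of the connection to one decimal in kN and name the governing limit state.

Bolt shear: A_b = π(27)²/4 = 572.56 mm². φR_n = 0.75 × 469 × 572.56 × 4 × 2 = 1611.2 kN.
Bearing (25 mm plate, F_u = 450 MPa): end bolts L_c = 61 − 30/2 = 46, R_n = min(1.2×46×25×450, 2.4×27×25×450) = 621 kN/bolt; interior L_c = 97 − 30 = 67, R_n = 729 kN/bolt. φR_n = 0.75 × (1×621 + 3×729) = 2106.0 kN.
Block shear: shear path 1×[61+3×97] = 1×352 mm, A_gv = 8800, A_nv = 1×(352 − 3.5×32)×25 = 6000 mm²; tension to near edge: (45 − 0.5×32)×25 = 725 mm². R_n = min(0.6×450×6000, 0.6×345×8800) + 1.0×450×725 = min(1620, 1821.6) + 326.25 = 1946.3 kN. φR_n = 0.75 × 1946.3 = 1459.7 kN.
Tension rupture (net): A_n = (94 − 1×32)×25 = 1550 mm² (U = 1.0, A_e = A_n). φR_n = 0.75 × 450 × 1550 = 523.1 kN.
Governing: min(1611.2, 2106.0, 1459.7, 523.1) = 523.1 kN → net-section rupture.

523.1 kN (net-section rupture governs)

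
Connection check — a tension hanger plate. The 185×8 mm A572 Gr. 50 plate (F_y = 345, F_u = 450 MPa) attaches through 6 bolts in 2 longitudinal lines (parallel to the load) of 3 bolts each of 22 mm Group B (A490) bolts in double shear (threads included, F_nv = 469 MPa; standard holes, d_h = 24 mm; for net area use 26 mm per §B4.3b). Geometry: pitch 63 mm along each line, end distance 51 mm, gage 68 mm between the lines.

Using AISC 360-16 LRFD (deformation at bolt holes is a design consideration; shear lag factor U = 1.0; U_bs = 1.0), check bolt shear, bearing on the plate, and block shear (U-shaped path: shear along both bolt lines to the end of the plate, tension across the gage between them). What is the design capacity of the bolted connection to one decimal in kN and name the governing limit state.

476.3 kN (block shear governs)

Bolt shear: A_b = π(22)²/4 = 380.13 mm². φR_n = 0.75 × 469 × 380.13 × 6 × 2 = 1604.5 kN.
Bearing (8 mm plate, F_u = 450 MPa): end bolts L_c = 51 − 24/2 = 39, R_n = min(1.2×39×8×450, 2.4×22×8×450) = 168.48 kN/bolt; interior L_c = 63 − 24 = 39, R_n = 168.48 kN/bolt. φR_n = 0.75 × (2×168.48 + 4×168.48) = 758.2 kN.
Block shear: shear path 2×[51+2×63] = 2×177 mm, A_gv = 2832, A_nv = 2×(177 − 2.5×26)×8 = 1792 mm²; tension across gage: (68 − 1×26)×8 = 336 mm². R_n = min(0.6×450×1792, 0.6×345×2832) + 1.0×450×336 = min(483.84, 586.22) + 151.2 = 635.04 kN. φR_n = 0.75 × 635.04 = 476.3 kN.
Governing: min(1604.5, 758.2, 476.3) = 476.3 kN → block shear.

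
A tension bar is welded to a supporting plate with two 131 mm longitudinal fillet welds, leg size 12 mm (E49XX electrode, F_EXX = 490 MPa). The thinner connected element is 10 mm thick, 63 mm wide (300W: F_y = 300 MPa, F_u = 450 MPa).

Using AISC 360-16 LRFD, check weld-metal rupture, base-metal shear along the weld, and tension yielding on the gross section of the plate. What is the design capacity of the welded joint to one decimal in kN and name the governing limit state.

170.1 kN (gross-section yield governs)

Weld metal: throat = 0.707×12 = 8.484 mm, L = 2×131 = 262 mm. φR_n = 0.75 × 0.6 × 490 × 8.484 × 262 = 490.1 kN.
Base metal shear (10 mm plate): yield φR_n = 1.0×0.6×300×10×262 = 471.6 kN; rupture φR_n = 0.75×0.6×450×10×262 = 530.6 kN; take 471.6 kN (yield).
Tension yield (gross): A_g = 63×10 = 630 mm². φR_n = 0.90 × 300 × 630 = 170.1 kN.
Governing: min(490.1, 471.6, 170.1) = 170.1 kN → gross-section yield.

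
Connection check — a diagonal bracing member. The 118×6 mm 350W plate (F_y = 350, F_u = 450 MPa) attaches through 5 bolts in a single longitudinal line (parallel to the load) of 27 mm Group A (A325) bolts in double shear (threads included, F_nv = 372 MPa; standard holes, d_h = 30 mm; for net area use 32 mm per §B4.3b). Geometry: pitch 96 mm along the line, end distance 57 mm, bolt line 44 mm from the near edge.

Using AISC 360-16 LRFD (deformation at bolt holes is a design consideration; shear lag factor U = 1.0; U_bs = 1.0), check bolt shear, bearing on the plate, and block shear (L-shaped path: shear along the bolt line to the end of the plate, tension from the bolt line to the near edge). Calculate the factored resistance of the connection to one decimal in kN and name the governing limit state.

417.6 kN (block shear governs)

Bolt shear: A_b = π(27)²/4 = 572.56 mm². φR_n = 0.75 × 372 × 572.56 × 5 × 2 = 1597.4 kN.
Bearing (6 mm plate, F_u = 450 MPa): end bolts L_c = 57 − 30/2 = 42, R_n = min(1.2×42×6×450, 2.4×27×6×450) = 136.08 kN/bolt; interior L_c = 96 − 30 = 66, R_n = 174.96 kN/bolt. φR_n = 0.75 × (1×136.08 + 4×174.96) = 626.9 kN.
Block shear: shear path 1×[57+4×96] = 1×441 mm, A_gv = 2646, A_nv = 1×(441 − 4.5×32)×6 = 1782 mm²; tension to near edge: (44 − 0.5×32)×6 = 168 mm². R_n = min(0.6×450×1782, 0.6×350×2646) + 1.0×450×168 = min(481.14, 555.66) + 75.6 = 556.74 kN. φR_n = 0.75 × 556.74 = 417.6 kN.
Governing: min(1597.4, 626.9, 417.6) = 417.6 kN → block shear.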